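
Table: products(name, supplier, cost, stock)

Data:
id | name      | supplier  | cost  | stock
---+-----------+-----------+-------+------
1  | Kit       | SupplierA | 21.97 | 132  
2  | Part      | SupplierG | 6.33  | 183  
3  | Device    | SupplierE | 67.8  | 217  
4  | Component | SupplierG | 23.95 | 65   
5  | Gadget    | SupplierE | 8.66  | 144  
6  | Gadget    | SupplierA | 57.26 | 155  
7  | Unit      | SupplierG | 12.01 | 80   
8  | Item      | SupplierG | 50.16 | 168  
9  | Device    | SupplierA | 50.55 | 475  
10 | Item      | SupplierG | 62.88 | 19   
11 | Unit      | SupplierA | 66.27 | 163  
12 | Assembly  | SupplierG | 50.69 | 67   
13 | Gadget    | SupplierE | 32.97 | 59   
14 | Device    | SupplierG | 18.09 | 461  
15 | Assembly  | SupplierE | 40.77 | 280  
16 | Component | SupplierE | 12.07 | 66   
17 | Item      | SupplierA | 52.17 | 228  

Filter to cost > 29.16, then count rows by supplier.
SELECT supplier, COUNT(*)
FROM products
WHERE cost > 29.16
GROUP BY supplier

Note: WHERE filters rows before grouping.

Result:
  SupplierA: 4
  SupplierE: 3
  SupplierG: 3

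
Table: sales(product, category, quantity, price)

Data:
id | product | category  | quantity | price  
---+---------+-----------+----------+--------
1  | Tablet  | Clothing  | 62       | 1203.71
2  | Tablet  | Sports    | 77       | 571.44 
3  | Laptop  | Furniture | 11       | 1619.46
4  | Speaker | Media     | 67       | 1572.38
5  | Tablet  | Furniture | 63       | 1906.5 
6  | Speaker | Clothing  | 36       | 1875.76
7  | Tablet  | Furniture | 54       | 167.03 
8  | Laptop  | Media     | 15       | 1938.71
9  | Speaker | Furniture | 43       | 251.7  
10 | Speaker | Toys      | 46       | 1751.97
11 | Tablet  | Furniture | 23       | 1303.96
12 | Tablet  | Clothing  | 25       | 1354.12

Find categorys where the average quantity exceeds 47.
SELECT category, AVG(quantity)
FROM sales
GROUP BY category
HAVING AVG(quantity) > 47

Result:
  Sports: avg=77.00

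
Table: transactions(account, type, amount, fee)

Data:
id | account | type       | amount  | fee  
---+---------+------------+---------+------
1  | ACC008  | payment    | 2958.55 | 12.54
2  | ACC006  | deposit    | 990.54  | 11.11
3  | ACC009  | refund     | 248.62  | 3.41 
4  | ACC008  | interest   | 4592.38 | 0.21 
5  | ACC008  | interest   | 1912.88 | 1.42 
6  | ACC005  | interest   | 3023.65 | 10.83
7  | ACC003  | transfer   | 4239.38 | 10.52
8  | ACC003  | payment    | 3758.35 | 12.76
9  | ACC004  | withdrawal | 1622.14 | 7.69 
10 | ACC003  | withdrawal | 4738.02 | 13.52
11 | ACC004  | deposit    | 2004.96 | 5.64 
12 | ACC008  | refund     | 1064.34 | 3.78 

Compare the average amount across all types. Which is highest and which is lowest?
SELECT type, AVG(amount)
FROM transactions
GROUP BY type
ORDER BY AVG(amount)

All groups:
  refund: 656.48
  deposit: 1497.75
  interest: 3176.30
  withdrawal: 3180.08
  payment: 3358.45
  transfer: 4239.38

Highest: transfer (4239.38)
Lowest: refund (656.48)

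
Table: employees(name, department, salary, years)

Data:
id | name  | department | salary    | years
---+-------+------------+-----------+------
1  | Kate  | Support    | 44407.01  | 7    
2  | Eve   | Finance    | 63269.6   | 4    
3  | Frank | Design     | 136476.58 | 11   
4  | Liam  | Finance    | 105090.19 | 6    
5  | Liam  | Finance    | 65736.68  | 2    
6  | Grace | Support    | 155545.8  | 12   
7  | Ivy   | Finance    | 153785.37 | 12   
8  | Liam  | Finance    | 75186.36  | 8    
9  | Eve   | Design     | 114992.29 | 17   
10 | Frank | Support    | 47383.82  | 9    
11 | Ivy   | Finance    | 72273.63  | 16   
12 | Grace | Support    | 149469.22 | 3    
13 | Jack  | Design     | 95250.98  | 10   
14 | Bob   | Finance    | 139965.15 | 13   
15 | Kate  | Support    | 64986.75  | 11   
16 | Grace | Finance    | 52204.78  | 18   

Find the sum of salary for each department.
SELECT department, SUM(salary) as result
FROM employees
GROUP BY department

Result:
  Design: 346719.85
  Finance: 727511.76
  Support: 461792.60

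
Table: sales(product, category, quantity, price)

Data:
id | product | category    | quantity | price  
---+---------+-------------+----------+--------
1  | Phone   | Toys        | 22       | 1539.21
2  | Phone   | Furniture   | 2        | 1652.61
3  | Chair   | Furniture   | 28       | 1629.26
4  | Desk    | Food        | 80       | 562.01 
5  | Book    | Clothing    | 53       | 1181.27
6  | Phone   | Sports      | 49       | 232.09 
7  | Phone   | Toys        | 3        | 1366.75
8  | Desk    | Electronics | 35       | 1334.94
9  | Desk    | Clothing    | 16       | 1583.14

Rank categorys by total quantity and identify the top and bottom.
SELECT category, SUM(quantity)
FROM sales
GROUP BY category
ORDER BY SUM(quantity)

All groups:
  Toys: 25
  Furniture: 30
  Electronics: 35
  Sports: 49
  Clothing: 69
  Food: 80

Highest: Food (80)
Lowest: Toys (25)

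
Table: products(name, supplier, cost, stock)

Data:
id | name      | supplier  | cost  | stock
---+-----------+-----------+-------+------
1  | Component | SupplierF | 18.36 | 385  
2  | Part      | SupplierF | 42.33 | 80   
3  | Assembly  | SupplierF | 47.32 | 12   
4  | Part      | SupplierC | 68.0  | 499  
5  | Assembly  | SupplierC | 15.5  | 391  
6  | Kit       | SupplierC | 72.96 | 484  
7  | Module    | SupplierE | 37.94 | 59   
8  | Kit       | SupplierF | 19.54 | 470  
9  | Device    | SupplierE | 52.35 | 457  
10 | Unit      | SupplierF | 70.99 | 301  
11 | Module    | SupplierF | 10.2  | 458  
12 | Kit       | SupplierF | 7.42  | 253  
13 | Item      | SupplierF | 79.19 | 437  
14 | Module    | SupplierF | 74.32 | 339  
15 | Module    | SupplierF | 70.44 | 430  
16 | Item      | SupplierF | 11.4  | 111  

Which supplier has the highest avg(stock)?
SELECT supplier, AVG(stock) as val
FROM products
GROUP BY supplier
ORDER BY val DESC
LIMIT 1

Result: SupplierC with avg(stock) = 458.00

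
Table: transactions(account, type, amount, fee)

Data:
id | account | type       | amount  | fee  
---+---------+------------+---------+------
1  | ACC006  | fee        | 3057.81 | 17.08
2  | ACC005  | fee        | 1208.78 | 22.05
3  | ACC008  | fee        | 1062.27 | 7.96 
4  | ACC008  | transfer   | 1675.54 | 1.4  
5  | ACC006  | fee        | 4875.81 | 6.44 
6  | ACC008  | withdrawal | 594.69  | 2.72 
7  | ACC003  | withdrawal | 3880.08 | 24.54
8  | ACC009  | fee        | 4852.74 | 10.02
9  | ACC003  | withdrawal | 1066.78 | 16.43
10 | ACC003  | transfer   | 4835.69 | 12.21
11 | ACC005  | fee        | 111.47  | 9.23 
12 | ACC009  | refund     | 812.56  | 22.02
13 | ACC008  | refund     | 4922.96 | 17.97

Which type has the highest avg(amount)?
SELECT type, AVG(amount) as val
FROM transactions
GROUP BY type
ORDER BY val DESC
LIMIT 1

Result: transfer with avg(amount) = 3255.62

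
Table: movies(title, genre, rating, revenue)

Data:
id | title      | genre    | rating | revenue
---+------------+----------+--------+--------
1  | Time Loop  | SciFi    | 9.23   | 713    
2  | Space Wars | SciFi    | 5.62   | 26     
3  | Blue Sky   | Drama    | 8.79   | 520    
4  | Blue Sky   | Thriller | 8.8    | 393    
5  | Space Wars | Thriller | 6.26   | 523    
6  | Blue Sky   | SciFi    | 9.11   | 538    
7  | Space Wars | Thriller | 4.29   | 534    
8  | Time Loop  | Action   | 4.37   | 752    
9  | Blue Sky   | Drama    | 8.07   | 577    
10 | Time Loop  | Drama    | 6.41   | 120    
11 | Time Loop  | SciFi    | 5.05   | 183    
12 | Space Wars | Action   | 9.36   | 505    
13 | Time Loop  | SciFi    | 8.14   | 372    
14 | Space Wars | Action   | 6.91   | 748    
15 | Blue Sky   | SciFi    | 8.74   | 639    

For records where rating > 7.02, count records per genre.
SELECT genre, COUNT(*)
FROM movies
WHERE rating > 7.02
GROUP BY genre

Note: WHERE filters rows before grouping.

Result:
  Action: 1
  Drama: 2
  SciFi: 4
  Thriller: 1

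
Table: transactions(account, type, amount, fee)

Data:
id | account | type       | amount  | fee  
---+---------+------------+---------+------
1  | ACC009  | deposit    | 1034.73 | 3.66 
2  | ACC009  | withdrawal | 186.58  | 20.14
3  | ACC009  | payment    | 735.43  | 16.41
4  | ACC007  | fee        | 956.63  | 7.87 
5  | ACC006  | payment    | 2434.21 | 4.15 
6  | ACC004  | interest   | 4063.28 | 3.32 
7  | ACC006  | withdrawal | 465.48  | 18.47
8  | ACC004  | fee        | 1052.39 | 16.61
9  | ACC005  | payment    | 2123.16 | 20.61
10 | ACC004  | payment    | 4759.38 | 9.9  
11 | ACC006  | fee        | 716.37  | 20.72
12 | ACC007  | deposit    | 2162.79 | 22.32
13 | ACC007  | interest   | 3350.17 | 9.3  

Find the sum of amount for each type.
SELECT type, SUM(amount) as result
FROM transactions
GROUP BY type

Result:
  deposit: 3197.52
  fee: 2725.39
  interest: 7413.45
  payment: 10052.18
  withdrawal: 652.06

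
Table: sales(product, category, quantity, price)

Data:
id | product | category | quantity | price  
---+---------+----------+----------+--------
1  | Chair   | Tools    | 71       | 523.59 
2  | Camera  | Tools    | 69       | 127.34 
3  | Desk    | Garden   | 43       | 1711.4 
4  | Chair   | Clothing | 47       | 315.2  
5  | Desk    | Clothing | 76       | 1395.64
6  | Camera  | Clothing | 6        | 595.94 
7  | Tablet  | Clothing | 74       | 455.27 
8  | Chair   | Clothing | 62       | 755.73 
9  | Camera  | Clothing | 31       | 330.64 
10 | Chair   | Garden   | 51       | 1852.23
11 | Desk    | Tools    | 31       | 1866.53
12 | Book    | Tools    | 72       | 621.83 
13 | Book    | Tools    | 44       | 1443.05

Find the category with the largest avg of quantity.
SELECT category, AVG(quantity) as val
FROM sales
GROUP BY category
ORDER BY val DESC
LIMIT 1

Result: Tools with avg(quantity) = 57.40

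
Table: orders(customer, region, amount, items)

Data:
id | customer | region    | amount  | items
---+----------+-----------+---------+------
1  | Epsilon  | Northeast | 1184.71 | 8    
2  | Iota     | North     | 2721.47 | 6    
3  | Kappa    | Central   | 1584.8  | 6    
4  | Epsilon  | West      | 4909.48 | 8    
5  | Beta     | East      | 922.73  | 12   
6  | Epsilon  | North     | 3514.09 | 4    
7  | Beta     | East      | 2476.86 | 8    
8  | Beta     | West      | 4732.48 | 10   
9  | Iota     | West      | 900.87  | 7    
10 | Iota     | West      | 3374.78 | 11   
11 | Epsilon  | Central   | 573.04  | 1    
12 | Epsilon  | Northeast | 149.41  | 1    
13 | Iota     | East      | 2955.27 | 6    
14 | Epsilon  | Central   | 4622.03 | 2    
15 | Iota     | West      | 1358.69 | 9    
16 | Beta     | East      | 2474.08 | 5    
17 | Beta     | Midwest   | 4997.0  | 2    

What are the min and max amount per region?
SELECT region, MIN(amount), MAX(amount)
FROM orders
GROUP BY region

Result:
  Central: min=573.04, max=4622.03
  East: min=922.73, max=2955.27
  Midwest: min=4997.00, max=4997.00
  North: min=2721.47, max=3514.09
  Northeast: min=149.41, max=1184.71
  West: min=900.87, max=4909.48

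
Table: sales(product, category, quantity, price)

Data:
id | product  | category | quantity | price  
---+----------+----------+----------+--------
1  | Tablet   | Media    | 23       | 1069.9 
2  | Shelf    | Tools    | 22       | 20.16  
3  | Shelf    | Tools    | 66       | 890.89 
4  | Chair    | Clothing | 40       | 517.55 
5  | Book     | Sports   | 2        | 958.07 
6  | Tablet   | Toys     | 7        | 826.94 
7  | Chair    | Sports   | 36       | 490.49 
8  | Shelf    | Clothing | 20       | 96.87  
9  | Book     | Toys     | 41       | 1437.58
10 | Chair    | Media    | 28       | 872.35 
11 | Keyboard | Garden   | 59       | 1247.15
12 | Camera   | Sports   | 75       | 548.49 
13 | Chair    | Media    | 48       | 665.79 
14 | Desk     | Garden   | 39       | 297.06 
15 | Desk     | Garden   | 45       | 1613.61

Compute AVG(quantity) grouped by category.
SELECT category, AVG(quantity) as result
FROM sales
GROUP BY category

Result:
  Clothing: 30.00
  Garden: 47.67
  Media: 33.00
  Sports: 37.67
  Tools: 44.00
  Toys: 24.00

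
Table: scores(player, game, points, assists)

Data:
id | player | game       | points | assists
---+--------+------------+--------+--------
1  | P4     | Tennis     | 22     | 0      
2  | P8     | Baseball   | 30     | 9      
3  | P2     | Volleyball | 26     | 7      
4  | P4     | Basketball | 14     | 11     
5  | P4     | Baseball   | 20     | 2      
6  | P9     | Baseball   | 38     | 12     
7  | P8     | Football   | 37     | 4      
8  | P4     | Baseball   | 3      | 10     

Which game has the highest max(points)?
SELECT game, MAX(points) as val
FROM scores
GROUP BY game
ORDER BY val DESC
LIMIT 1

Result: Baseball with max(points) = 38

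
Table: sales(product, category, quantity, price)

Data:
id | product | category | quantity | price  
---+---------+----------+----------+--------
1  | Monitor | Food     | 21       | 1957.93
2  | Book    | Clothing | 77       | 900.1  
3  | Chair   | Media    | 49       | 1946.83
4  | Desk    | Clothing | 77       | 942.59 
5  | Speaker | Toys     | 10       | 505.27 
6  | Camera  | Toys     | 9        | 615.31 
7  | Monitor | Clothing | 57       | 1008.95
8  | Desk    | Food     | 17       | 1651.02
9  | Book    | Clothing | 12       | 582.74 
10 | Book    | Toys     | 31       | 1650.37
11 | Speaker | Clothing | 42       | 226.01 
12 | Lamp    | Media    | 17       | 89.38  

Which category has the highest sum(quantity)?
SELECT category, SUM(quantity) as val
FROM sales
GROUP BY category
ORDER BY val DESC
LIMIT 1

Result: Clothing with sum(quantity) = 265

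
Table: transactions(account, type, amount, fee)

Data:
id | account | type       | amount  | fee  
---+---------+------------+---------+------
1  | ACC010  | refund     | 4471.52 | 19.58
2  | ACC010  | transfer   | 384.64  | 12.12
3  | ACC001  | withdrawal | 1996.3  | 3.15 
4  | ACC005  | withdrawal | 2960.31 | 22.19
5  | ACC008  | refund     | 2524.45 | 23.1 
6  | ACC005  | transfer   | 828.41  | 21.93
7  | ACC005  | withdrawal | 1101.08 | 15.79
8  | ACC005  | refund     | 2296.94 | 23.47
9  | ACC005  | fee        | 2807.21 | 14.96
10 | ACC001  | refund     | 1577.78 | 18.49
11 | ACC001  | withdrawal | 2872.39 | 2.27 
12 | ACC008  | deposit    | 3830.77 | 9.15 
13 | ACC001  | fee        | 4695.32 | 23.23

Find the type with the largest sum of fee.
SELECT type, SUM(fee) as val
FROM transactions
GROUP BY type
ORDER BY val DESC
LIMIT 1

Result: refund with sum(fee) = 84.64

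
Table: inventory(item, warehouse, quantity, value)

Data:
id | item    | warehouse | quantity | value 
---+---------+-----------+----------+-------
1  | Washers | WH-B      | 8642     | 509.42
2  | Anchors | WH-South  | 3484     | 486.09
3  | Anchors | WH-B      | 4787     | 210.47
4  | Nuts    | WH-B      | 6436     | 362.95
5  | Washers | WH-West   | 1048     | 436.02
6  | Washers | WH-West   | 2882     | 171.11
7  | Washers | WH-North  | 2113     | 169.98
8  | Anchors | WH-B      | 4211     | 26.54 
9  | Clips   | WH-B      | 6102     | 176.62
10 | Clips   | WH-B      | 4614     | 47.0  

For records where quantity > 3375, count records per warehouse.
SELECT warehouse, COUNT(*)
FROM inventory
WHERE quantity > 3375
GROUP BY warehouse

Note: WHERE filters rows before grouping.

Result:
  WH-B: 6
  WH-South: 1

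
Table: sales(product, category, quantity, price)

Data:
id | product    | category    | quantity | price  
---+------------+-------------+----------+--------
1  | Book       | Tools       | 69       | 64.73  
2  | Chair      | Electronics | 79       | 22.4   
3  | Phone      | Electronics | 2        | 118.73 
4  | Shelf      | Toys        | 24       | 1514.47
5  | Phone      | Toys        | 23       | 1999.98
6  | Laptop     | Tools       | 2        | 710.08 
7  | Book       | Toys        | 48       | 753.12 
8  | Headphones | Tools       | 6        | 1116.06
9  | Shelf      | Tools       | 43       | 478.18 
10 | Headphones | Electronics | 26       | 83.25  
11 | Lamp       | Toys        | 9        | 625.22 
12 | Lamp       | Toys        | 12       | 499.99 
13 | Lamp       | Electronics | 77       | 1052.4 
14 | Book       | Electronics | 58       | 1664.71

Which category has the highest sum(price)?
SELECT category, SUM(price) as val
FROM sales
GROUP BY category
ORDER BY val DESC
LIMIT 1

Result: Toys with sum(price) = 5392.78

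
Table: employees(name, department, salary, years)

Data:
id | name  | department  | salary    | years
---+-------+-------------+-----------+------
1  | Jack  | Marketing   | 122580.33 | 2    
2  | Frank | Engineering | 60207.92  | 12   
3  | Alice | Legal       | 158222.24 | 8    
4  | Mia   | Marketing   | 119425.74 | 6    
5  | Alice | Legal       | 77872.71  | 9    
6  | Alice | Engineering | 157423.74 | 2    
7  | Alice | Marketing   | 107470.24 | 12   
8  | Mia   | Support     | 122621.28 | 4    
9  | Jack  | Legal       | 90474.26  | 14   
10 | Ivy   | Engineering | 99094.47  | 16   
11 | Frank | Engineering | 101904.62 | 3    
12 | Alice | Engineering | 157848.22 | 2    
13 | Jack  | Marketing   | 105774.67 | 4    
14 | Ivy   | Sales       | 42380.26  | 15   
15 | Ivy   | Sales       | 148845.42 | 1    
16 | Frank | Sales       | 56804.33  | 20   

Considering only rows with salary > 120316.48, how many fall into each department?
SELECT department, COUNT(*)
FROM employees
WHERE salary > 120316.48
GROUP BY department

Note: WHERE filters rows before grouping.

Result:
  Engineering: 2
  Legal: 1
  Marketing: 1
  Sales: 1
  Support: 1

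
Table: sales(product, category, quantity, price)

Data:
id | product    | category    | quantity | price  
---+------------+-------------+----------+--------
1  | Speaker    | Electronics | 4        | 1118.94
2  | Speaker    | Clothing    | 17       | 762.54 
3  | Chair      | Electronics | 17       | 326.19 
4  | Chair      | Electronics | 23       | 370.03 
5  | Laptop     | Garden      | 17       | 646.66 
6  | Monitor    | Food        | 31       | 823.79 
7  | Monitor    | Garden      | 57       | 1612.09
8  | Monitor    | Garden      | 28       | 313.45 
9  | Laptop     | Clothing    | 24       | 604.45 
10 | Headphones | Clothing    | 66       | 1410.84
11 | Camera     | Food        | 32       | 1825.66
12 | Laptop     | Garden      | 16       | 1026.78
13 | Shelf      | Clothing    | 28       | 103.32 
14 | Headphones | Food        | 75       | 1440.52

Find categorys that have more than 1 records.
SELECT category, COUNT(*) as cnt
FROM sales
GROUP BY category
HAVING COUNT(*) > 1

Result:
  Clothing: 4
  Electronics: 3
  Food: 3
  Garden: 4

Note: HAVING filters groups after aggregation, WHERE filters rows before.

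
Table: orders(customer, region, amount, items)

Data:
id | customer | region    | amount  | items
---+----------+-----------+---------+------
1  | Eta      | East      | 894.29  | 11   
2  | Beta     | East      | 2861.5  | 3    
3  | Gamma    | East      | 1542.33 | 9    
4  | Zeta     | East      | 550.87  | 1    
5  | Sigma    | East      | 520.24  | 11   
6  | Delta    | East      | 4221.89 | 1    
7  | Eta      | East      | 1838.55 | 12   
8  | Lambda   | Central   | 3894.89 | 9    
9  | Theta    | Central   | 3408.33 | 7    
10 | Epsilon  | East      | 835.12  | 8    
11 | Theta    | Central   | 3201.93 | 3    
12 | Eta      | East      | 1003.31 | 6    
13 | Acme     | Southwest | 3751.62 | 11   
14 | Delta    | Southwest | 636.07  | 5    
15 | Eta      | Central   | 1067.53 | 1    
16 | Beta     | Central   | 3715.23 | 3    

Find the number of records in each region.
SELECT region, COUNT(*) as count
FROM orders
GROUP BY region

Result:
  Central: 5
  East: 9
  Southwest: 2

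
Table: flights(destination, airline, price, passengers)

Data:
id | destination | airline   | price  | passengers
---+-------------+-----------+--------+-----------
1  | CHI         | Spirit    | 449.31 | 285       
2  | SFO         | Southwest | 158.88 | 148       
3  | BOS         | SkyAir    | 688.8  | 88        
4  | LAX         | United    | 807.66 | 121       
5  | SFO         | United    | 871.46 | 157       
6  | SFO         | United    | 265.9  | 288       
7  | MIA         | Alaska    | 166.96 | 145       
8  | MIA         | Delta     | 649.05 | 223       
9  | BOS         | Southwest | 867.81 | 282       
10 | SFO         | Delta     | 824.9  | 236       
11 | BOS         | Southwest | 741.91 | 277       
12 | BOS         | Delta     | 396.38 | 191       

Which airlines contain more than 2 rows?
SELECT airline, COUNT(*) as cnt
FROM flights
GROUP BY airline
HAVING COUNT(*) > 2

Result:
  Delta: 3
  Southwest: 3
  United: 3

Note: HAVING filters groups after aggregation, WHERE filters rows before.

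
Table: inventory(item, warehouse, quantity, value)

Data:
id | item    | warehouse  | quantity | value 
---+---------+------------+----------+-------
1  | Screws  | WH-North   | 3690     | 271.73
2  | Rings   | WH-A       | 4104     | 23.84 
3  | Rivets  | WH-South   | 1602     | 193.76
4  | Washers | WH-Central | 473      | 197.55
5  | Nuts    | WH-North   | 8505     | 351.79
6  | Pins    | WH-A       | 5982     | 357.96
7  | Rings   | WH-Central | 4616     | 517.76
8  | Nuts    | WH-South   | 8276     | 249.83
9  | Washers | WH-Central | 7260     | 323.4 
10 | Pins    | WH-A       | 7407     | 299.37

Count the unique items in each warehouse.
SELECT warehouse, COUNT(DISTINCT item)
FROM inventory
GROUP BY warehouse

Result:
  WH-A: 2 distinct
  WH-Central: 2 distinct
  WH-North: 2 distinct
  WH-South: 2 distinct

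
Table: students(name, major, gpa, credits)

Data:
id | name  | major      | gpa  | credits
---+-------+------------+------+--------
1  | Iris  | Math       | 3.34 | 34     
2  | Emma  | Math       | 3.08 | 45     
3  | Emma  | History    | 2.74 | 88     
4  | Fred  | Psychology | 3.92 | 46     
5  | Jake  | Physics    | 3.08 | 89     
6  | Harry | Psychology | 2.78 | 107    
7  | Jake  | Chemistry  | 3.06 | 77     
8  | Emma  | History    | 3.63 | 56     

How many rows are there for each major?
SELECT major, COUNT(*) as count
FROM students
GROUP BY major

Result:
  Chemistry: 1
  History: 2
  Math: 2
  Physics: 1
  Psychology: 2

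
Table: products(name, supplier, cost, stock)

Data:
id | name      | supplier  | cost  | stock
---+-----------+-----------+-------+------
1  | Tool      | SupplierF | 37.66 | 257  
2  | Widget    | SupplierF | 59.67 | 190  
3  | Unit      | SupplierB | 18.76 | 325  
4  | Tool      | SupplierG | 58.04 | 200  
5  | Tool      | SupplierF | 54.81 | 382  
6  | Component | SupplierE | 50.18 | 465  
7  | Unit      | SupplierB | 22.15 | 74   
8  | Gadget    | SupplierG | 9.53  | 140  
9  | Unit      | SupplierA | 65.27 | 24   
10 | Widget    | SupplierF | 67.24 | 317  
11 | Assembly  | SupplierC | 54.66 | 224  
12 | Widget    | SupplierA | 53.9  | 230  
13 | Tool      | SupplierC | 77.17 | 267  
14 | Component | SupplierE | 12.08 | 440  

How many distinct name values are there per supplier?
SELECT supplier, COUNT(DISTINCT name)
FROM products
GROUP BY supplier

Result:
  SupplierA: 2 distinct
  SupplierB: 1 distinct
  SupplierC: 2 distinct
  SupplierE: 1 distinct
  SupplierF: 2 distinct
  SupplierG: 2 distinct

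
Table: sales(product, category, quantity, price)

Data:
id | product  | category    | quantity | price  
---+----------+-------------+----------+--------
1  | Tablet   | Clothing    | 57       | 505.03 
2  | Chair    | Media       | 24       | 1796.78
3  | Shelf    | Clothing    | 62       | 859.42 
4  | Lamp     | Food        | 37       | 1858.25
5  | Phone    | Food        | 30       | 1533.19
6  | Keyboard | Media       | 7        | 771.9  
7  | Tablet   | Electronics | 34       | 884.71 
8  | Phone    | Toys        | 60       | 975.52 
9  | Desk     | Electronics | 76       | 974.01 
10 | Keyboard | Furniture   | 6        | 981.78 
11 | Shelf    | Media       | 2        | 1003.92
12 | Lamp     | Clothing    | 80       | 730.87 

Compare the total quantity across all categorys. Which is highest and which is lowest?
SELECT category, SUM(quantity)
FROM sales
GROUP BY category
ORDER BY SUM(quantity)

All groups:
  Furniture: 6
  Media: 33
  Toys: 60
  Food: 67
  Electronics: 110
  Clothing: 199

Highest: Clothing (199)
Lowest: Furniture (6)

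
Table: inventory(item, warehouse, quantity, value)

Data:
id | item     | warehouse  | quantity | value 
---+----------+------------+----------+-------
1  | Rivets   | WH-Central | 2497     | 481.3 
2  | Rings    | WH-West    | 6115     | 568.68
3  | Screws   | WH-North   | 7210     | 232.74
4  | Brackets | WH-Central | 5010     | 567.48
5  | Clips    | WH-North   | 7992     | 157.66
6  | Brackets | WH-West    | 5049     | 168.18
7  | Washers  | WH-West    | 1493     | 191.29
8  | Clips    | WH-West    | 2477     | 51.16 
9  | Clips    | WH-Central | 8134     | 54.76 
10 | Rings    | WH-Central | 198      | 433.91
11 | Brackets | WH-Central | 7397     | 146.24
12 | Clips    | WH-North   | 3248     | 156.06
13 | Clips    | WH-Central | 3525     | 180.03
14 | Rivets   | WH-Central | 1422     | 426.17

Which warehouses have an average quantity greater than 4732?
SELECT warehouse, AVG(quantity)
FROM inventory
GROUP BY warehouse
HAVING AVG(quantity) > 4732

Result:
  WH-North: avg=6150.00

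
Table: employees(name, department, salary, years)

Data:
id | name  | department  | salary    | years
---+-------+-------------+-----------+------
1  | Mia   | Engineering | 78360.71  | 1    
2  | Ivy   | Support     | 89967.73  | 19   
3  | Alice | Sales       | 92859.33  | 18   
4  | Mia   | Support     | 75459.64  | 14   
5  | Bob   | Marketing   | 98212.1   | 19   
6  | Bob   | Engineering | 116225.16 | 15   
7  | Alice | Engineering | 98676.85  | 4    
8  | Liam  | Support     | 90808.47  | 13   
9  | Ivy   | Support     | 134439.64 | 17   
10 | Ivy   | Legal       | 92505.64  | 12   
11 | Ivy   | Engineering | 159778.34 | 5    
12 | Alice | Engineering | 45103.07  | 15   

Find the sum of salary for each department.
SELECT department, SUM(salary) as result
FROM employees
GROUP BY department

Result:
  Engineering: 498144.13
  Legal: 92505.64
  Marketing: 98212.10
  Sales: 92859.33
  Support: 390675.48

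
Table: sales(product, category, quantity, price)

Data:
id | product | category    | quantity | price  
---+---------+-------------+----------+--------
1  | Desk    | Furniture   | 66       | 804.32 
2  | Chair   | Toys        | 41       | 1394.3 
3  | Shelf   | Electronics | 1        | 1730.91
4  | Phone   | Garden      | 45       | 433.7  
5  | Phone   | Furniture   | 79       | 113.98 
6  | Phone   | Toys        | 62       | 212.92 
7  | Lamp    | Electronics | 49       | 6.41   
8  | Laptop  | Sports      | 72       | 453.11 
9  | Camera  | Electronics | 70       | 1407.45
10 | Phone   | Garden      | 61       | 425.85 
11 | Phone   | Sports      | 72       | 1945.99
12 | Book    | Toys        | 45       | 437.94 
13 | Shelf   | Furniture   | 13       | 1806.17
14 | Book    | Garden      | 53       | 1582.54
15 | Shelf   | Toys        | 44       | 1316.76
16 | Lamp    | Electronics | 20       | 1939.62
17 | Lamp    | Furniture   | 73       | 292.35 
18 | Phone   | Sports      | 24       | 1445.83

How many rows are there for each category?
SELECT category, COUNT(*) as count
FROM sales
GROUP BY category

Result:
  Electronics: 4
  Furniture: 4
  Garden: 3
  Sports: 3
  Toys: 4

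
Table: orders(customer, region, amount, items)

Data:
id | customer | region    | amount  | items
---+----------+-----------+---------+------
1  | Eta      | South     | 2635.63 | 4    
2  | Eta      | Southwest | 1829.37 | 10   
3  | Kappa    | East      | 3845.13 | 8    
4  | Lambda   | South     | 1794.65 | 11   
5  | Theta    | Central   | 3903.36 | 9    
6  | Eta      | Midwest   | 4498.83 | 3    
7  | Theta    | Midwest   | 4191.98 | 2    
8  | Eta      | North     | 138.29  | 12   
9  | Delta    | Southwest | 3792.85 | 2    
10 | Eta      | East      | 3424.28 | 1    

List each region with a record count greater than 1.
SELECT region, COUNT(*) as cnt
FROM orders
GROUP BY region
HAVING COUNT(*) > 1

Result:
  East: 2
  Midwest: 2
  South: 2
  Southwest: 2

Note: HAVING filters groups after aggregation, WHERE filters rows before.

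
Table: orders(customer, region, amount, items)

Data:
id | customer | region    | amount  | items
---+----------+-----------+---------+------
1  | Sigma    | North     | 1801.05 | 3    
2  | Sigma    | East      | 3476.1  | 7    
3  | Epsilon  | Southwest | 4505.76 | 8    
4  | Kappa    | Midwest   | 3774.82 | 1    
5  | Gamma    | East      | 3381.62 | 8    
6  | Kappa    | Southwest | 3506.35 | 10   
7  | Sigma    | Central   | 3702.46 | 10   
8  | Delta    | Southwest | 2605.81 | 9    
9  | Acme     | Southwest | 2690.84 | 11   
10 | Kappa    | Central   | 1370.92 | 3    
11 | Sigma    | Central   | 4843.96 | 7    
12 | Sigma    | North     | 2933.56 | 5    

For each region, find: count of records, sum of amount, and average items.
SELECT region,
       COUNT(*) as cnt,
       SUM(amount) as total_amount,
       AVG(items) as avg_items
FROM orders
GROUP BY region

Result:
  Central: 3 records, 9917.34 total amount, 6.67 avg items
  East: 2 records, 6857.72 total amount, 7.50 avg items
  Midwest: 1 records, 3774.82 total amount, 1.00 avg items
  North: 2 records, 4734.61 total amount, 4.00 avg items
  Southwest: 4 records, 13308.76 total amount, 9.50 avg items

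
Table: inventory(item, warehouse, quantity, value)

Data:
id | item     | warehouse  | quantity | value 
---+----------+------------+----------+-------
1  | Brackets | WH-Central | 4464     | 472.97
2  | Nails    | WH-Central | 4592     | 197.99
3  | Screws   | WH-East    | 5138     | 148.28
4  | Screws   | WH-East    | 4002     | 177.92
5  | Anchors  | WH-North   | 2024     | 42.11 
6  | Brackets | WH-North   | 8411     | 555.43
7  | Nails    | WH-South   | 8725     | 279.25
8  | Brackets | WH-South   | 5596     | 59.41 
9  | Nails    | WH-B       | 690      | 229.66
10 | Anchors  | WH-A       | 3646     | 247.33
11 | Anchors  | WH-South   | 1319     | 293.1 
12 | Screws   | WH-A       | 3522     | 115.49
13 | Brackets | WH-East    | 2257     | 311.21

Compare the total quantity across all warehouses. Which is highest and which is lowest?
SELECT warehouse, SUM(quantity)
FROM inventory
GROUP BY warehouse
ORDER BY SUM(quantity)

All groups:
  WH-B: 690
  WH-A: 7168
  WH-Central: 9056
  WH-North: 10435
  WH-East: 11397
  WH-South: 15640

Highest: WH-South (15640)
Lowest: WH-B (690)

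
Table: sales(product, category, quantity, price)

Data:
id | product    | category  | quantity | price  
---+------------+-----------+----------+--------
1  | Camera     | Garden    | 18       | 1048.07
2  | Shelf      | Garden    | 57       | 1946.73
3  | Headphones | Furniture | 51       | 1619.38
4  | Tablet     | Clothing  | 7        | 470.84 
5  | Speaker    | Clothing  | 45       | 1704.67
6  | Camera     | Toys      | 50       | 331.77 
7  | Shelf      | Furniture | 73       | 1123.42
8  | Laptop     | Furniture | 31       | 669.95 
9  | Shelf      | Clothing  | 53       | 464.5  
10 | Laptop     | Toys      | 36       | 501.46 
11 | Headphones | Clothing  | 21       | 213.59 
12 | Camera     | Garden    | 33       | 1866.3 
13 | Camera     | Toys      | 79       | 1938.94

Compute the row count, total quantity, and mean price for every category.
SELECT category,
       COUNT(*) as cnt,
       SUM(quantity) as total_quantity,
       AVG(price) as avg_price
FROM sales
GROUP BY category

Result:
  Clothing: 4 records, 126 total quantity, 713.40 avg price
  Furniture: 3 records, 155 total quantity, 1137.58 avg price
  Garden: 3 records, 108 total quantity, 1620.37 avg price
  Toys: 3 records, 165 total quantity, 924.06 avg price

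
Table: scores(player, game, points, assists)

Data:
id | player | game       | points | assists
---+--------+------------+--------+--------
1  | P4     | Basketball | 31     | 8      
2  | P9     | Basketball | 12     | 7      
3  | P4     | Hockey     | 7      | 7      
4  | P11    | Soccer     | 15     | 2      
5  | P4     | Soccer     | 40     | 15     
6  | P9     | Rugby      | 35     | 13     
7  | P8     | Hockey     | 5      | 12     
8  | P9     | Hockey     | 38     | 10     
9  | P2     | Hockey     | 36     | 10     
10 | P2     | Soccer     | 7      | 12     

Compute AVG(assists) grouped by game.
SELECT game, AVG(assists) as result
FROM scores
GROUP BY game

Result:
  Basketball: 7.50
  Hockey: 9.75
  Rugby: 13.00
  Soccer: 9.67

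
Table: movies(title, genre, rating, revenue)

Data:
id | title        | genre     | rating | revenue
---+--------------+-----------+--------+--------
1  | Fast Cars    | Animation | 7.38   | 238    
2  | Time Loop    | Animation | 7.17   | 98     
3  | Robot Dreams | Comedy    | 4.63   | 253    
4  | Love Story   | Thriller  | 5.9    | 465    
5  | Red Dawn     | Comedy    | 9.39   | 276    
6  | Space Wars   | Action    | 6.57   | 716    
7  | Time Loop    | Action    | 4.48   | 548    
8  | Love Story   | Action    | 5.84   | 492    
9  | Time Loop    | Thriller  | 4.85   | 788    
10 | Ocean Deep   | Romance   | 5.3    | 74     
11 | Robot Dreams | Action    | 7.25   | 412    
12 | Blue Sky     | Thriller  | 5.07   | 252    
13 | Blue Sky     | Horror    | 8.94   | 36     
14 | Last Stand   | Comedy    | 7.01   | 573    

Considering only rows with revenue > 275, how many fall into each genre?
SELECT genre, COUNT(*)
FROM movies
WHERE revenue > 275
GROUP BY genre

Note: WHERE filters rows before grouping.

Result:
  Action: 4
  Comedy: 2
  Thriller: 2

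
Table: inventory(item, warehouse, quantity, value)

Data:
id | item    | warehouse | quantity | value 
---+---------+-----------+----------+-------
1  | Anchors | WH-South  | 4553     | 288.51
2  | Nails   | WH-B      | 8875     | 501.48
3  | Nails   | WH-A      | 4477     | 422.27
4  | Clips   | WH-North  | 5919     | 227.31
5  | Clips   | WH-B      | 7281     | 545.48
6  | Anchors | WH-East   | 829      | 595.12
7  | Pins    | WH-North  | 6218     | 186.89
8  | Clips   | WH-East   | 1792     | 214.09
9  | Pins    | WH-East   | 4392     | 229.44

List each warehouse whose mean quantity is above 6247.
SELECT warehouse, AVG(quantity)
FROM inventory
GROUP BY warehouse
HAVING AVG(quantity) > 6247

Result:
  WH-B: avg=8078.00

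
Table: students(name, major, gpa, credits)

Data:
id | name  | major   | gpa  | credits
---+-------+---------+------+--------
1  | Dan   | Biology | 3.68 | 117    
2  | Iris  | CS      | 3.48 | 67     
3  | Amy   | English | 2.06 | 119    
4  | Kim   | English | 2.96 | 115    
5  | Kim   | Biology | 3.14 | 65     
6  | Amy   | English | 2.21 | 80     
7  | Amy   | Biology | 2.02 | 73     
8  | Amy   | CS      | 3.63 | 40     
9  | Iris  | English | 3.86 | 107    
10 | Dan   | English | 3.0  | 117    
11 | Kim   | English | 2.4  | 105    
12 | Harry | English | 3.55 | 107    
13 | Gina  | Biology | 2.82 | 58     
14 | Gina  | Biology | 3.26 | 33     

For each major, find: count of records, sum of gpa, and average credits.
SELECT major,
       COUNT(*) as cnt,
       SUM(gpa) as total_gpa,
       AVG(credits) as avg_credits
FROM students
GROUP BY major

Result:
  Biology: 5 records, 14.92 total gpa, 69.20 avg credits
  CS: 2 records, 7.11 total gpa, 53.50 avg credits
  English: 7 records, 20.04 total gpa, 107.14 avg credits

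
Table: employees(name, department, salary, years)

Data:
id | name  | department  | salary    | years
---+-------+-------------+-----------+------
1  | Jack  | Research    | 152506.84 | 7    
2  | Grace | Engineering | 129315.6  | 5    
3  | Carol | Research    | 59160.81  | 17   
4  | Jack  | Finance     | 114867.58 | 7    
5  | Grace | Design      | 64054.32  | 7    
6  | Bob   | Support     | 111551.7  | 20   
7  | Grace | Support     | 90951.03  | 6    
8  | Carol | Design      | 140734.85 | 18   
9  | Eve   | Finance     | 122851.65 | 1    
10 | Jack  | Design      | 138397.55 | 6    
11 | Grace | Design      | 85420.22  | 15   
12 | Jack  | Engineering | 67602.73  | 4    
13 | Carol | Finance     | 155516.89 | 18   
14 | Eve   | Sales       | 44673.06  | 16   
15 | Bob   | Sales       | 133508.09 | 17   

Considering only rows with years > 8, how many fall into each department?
SELECT department, COUNT(*)
FROM employees
WHERE years > 8
GROUP BY department

Note: WHERE filters rows before grouping.

Result:
  Design: 2
  Finance: 1
  Research: 1
  Sales: 2
  Support: 1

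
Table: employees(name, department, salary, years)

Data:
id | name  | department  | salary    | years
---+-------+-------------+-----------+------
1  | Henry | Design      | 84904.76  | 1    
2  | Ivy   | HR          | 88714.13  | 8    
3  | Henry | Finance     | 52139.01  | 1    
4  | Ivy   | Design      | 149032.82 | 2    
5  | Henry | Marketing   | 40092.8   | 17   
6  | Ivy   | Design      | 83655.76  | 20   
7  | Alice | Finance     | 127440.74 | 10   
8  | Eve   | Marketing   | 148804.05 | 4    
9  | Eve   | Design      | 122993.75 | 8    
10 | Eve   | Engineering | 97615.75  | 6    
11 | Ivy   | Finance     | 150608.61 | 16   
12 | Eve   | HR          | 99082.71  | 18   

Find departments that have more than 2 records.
SELECT department, COUNT(*) as cnt
FROM employees
GROUP BY department
HAVING COUNT(*) > 2

Result:
  Design: 4
  Finance: 3

Note: HAVING filters groups after aggregation, WHERE filters rows before.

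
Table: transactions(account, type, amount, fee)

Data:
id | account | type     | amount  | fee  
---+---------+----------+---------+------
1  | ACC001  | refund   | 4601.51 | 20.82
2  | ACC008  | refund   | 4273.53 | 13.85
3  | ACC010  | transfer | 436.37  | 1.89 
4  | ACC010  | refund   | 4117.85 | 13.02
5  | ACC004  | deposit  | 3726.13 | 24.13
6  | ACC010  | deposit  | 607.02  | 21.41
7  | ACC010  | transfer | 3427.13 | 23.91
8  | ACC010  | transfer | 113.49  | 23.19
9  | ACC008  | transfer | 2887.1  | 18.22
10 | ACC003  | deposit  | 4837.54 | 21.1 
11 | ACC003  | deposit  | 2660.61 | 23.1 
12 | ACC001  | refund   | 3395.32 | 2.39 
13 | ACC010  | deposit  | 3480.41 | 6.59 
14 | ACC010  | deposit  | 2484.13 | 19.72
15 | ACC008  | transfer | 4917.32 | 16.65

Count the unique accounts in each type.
SELECT type, COUNT(DISTINCT account)
FROM transactions
GROUP BY type

Result:
  deposit: 3 distinct
  refund: 3 distinct
  transfer: 2 distinct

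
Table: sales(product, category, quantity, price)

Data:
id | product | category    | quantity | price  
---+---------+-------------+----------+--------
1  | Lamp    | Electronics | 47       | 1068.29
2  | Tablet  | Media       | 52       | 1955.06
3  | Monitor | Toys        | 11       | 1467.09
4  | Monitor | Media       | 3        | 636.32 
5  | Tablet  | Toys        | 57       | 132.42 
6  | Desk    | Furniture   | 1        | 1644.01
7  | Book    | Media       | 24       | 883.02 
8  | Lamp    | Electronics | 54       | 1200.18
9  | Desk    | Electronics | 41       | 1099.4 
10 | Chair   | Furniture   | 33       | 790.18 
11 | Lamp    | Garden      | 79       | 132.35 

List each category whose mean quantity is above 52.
SELECT category, AVG(quantity)
FROM sales
GROUP BY category
HAVING AVG(quantity) > 52

Result:
  Garden: avg=79.00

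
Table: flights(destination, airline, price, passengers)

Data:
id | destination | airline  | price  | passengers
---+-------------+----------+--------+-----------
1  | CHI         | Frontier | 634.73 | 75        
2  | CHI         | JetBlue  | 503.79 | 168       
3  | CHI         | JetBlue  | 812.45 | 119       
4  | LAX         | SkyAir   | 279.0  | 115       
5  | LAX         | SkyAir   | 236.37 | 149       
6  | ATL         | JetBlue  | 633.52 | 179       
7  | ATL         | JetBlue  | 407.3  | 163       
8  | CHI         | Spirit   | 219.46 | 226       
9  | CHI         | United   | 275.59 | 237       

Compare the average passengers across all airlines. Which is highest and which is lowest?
SELECT airline, AVG(passengers)
FROM flights
GROUP BY airline
ORDER BY AVG(passengers)

All groups:
  Frontier: 75.00
  SkyAir: 132.00
  JetBlue: 157.25
  Spirit: 226.00
  United: 237.00

Highest: United (237.00)
Lowest: Frontier (75.00)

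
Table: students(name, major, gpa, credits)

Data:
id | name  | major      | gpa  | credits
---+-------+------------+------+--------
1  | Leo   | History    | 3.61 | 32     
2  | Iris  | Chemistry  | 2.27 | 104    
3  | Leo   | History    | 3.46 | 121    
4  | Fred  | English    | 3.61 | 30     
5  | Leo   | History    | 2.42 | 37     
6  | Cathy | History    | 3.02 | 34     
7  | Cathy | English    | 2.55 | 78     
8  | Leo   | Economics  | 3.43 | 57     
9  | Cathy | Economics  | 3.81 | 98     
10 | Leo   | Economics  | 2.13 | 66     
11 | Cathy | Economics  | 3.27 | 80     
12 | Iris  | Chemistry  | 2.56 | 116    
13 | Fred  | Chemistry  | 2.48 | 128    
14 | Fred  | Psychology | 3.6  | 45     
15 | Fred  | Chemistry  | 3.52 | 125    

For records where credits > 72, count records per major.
SELECT major, COUNT(*)
FROM students
WHERE credits > 72
GROUP BY major

Note: WHERE filters rows before grouping.

Result:
  Chemistry: 4
  Economics: 2
  English: 1
  History: 1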